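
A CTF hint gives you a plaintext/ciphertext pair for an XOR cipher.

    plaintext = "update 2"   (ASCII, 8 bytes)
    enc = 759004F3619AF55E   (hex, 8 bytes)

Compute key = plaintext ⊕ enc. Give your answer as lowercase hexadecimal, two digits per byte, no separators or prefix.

Since enc = plaintext ⊕ key, XORing both sides with plaintext gives key = plaintext ⊕ enc.
byte 0: 75 ⊕ 75 = 00
byte 1: 70 ⊕ 90 = e0
byte 2: 64 ⊕ 04 = 60
byte 3: 61 ⊕ f3 = 92
byte 4: 74 ⊕ 61 = 15
byte 5: 65 ⊕ 9a = ff
byte 6: 20 ⊕ f5 = d5
byte 7: 32 ⊕ 5e = 6c

00e0609215ffd56c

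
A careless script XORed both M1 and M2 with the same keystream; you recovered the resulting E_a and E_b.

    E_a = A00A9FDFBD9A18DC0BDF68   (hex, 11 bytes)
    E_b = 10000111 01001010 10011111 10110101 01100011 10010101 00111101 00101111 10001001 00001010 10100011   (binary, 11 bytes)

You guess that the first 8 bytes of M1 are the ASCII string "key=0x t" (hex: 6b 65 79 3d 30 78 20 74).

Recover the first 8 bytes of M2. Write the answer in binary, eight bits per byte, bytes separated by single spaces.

First, E_a ⊕ E_b = (M1 ⊕ K) ⊕ (M2 ⊕ K) = M1 ⊕ M2, so the key drops out. Then M2 = (M1 ⊕ M2) ⊕ M1 over the first 8 bytes.
byte 0: (a0 ⊕ 87) ⊕ 6b = 27 ⊕ 6b = 4c
byte 1: (0a ⊕ 4a) ⊕ 65 = 40 ⊕ 65 = 25
byte 2: (9f ⊕ 9f) ⊕ 79 = 00 ⊕ 79 = 79
byte 3: (df ⊕ b5) ⊕ 3d = 6a ⊕ 3d = 57
byte 4: (bd ⊕ 63) ⊕ 30 = de ⊕ 30 = ee
byte 5: (9a ⊕ 95) ⊕ 78 = 0f ⊕ 78 = 77
byte 6: (18 ⊕ 3d) ⊕ 20 = 25 ⊕ 20 = 05
byte 7: (dc ⊕ 2f) ⊕ 74 = f3 ⊕ 74 = 87

01001100 00100101 01111001 01010111 11101110 01110111 00000101 10000111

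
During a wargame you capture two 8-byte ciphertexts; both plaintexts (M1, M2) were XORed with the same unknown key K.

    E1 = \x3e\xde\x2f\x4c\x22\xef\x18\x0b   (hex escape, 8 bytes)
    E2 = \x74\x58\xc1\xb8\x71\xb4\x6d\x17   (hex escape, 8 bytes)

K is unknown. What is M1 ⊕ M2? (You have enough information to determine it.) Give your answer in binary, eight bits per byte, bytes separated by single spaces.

01001010 10000110 11101110 11110100 01010011 01011011 01110101 00011100

E1 ⊕ E2 = (M1 ⊕ K) ⊕ (M2 ⊕ K) = M1 ⊕ M2 — the shared key cancels under XOR.
3e XOR 74 = 4a
de XOR 58 = 86
2f XOR c1 = ee
4c XOR b8 = f4
22 XOR 71 = 53
ef XOR b4 = 5b
18 XOR 6d = 75
0b XOR 17 = 1c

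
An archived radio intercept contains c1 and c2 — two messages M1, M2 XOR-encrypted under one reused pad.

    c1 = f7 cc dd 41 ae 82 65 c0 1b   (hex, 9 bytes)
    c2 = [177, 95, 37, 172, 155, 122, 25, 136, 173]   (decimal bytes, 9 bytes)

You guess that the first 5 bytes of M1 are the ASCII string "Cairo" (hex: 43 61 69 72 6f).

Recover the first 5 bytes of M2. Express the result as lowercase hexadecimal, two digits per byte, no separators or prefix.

First, c1 ⊕ c2 = (M1 ⊕ K) ⊕ (M2 ⊕ K) = M1 ⊕ M2, so the key drops out. Then M2 = (M1 ⊕ M2) ⊕ M1 over the first 5 bytes.
byte 0: (f7 xor b1) xor 43 = 46 xor 43 = 05
byte 1: (cc xor 5f) xor 61 = 93 xor 61 = f2
byte 2: (dd xor 25) xor 69 = f8 xor 69 = 91
byte 3: (41 xor ac) xor 72 = ed xor 72 = 9f
byte 4: (ae xor 9b) xor 6f = 35 xor 6f = 5a

05f2919f5a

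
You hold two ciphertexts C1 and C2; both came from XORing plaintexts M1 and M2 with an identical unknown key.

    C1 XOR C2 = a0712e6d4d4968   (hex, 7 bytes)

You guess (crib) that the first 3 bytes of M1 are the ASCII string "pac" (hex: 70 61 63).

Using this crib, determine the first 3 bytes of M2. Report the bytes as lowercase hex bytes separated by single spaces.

Since C1 ⊕ C2 = M1 ⊕ M2, XORing with the guessed M1 bytes yields the corresponding M2 bytes: M2 = (C1 ⊕ C2) ⊕ M1.
10100000 XOR 01110000 = 11010000
01110001 XOR 01100001 = 00010000
00101110 XOR 01100011 = 01001101

d0 10 4d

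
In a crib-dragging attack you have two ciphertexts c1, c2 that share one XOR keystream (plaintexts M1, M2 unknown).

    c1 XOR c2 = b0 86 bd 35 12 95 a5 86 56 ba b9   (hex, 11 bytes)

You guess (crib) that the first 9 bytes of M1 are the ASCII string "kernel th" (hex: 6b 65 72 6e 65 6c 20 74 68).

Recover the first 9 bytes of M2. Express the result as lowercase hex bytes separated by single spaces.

db e3 cf 5b 77 f9 85 f2 3e

Since c1 ⊕ c2 = M1 ⊕ M2, XORing with the guessed M1 bytes yields the corresponding M2 bytes: M2 = (c1 ⊕ c2) ⊕ M1.
b0 XOR 6b = db
86 XOR 65 = e3
bd XOR 72 = cf
35 XOR 6e = 5b
12 XOR 65 = 77
95 XOR 6c = f9
a5 XOR 20 = 85
86 XOR 74 = f2
56 XOR 68 = 3e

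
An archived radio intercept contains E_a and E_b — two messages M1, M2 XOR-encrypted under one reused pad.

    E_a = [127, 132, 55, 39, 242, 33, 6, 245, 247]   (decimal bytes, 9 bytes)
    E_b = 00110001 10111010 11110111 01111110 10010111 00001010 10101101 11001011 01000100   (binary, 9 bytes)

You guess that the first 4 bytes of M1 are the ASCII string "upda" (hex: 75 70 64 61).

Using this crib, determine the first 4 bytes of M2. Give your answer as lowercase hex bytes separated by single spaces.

First, E_a ⊕ E_b = (M1 ⊕ K) ⊕ (M2 ⊕ K) = M1 ⊕ M2, so the key drops out. Then M2 = (M1 ⊕ M2) ⊕ M1 over the first 4 bytes.
byte 0: (7f ⊕ 31) ⊕ 75 = 4e ⊕ 75 = 3b
byte 1: (84 ⊕ ba) ⊕ 70 = 3e ⊕ 70 = 4e
byte 2: (37 ⊕ f7) ⊕ 64 = c0 ⊕ 64 = a4
byte 3: (27 ⊕ 7e) ⊕ 61 = 59 ⊕ 61 = 38

3b 4e a4 38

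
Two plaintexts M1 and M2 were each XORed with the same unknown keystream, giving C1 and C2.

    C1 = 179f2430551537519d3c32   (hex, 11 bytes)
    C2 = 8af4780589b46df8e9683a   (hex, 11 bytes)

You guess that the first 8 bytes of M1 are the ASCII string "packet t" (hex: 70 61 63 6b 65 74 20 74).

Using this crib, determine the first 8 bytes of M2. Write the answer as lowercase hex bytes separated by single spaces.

First, C1 ⊕ C2 = (M1 ⊕ K) ⊕ (M2 ⊕ K) = M1 ⊕ M2, so the key drops out. Then M2 = (M1 ⊕ M2) ⊕ M1 over the first 8 bytes.
byte 0: (17 XOR 8a) XOR 70 = 9d XOR 70 = ed
byte 1: (9f XOR f4) XOR 61 = 6b XOR 61 = 0a
byte 2: (24 XOR 78) XOR 63 = 5c XOR 63 = 3f
byte 3: (30 XOR 05) XOR 6b = 35 XOR 6b = 5e
byte 4: (55 XOR 89) XOR 65 = dc XOR 65 = b9
byte 5: (15 XOR b4) XOR 74 = a1 XOR 74 = d5
byte 6: (37 XOR 6d) XOR 20 = 5a XOR 20 = 7a
byte 7: (51 XOR f8) XOR 74 = a9 XOR 74 = dd

ed 0a 3f 5e b9 d5 7a dd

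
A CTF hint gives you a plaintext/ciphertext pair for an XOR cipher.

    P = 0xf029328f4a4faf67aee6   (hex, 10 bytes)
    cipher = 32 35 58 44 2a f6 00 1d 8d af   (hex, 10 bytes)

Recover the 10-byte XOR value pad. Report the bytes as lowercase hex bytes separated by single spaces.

Since cipher = P ⊕ pad, XORing both sides with P gives pad = P ⊕ cipher.
f0 xor 32 = c2
29 xor 35 = 1c
32 xor 58 = 6a
8f xor 44 = cb
4a xor 2a = 60
4f xor f6 = b9
af xor 00 = af
67 xor 1d = 7a
ae xor 8d = 23
e6 xor af = 49

c2 1c 6a cb 60 b9 af 7a 23 49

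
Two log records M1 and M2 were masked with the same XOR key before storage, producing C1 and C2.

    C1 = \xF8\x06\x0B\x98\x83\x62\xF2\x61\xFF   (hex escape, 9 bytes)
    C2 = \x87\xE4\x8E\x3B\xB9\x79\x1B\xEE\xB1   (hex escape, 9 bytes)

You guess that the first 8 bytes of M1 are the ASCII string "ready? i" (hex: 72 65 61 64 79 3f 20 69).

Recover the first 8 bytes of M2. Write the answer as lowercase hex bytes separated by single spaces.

0d 87 e4 c7 43 24 c9 e6

First, C1 ⊕ C2 = (M1 ⊕ K) ⊕ (M2 ⊕ K) = M1 ⊕ M2, so the key drops out. Then M2 = (M1 ⊕ M2) ⊕ M1 over the first 8 bytes.
byte 0: (f8 xor 87) xor 72 = 7f xor 72 = 0d
byte 1: (06 xor e4) xor 65 = e2 xor 65 = 87
byte 2: (0b xor 8e) xor 61 = 85 xor 61 = e4
byte 3: (98 xor 3b) xor 64 = a3 xor 64 = c7
byte 4: (83 xor b9) xor 79 = 3a xor 79 = 43
byte 5: (62 xor 79) xor 3f = 1b xor 3f = 24
byte 6: (f2 xor 1b) xor 20 = e9 xor 20 = c9
byte 7: (61 xor ee) xor 69 = 8f xor 69 = e6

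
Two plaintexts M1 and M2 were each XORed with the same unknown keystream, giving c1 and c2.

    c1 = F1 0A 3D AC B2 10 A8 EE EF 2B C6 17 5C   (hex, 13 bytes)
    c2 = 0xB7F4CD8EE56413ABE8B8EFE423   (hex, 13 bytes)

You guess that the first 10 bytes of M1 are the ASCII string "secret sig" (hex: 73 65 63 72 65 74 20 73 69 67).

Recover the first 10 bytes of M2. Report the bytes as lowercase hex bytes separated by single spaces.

First, c1 ⊕ c2 = (M1 ⊕ K) ⊕ (M2 ⊕ K) = M1 ⊕ M2, so the key drops out. Then M2 = (M1 ⊕ M2) ⊕ M1 over the first 10 bytes.
byte 0: (f1 XOR b7) XOR 73 = 46 XOR 73 = 35
byte 1: (0a XOR f4) XOR 65 = fe XOR 65 = 9b
byte 2: (3d XOR cd) XOR 63 = f0 XOR 63 = 93
byte 3: (ac XOR 8e) XOR 72 = 22 XOR 72 = 50
byte 4: (b2 XOR e5) XOR 65 = 57 XOR 65 = 32
byte 5: (10 XOR 64) XOR 74 = 74 XOR 74 = 00
byte 6: (a8 XOR 13) XOR 20 = bb XOR 20 = 9b
byte 7: (ee XOR ab) XOR 73 = 45 XOR 73 = 36
byte 8: (ef XOR e8) XOR 69 = 07 XOR 69 = 6e
byte 9: (2b XOR b8) XOR 67 = 93 XOR 67 = f4

35 9b 93 50 32 00 9b 36 6e f4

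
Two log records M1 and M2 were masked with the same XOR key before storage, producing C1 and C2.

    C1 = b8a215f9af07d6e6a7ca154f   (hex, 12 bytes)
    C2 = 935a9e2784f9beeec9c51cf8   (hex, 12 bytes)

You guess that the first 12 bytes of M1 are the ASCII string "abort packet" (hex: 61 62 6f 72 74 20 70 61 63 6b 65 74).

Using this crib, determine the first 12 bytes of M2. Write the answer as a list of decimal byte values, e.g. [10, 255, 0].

First, C1 ⊕ C2 = (M1 ⊕ K) ⊕ (M2 ⊕ K) = M1 ⊕ M2, so the key drops out. Then M2 = (M1 ⊕ M2) ⊕ M1 over the first 12 bytes.
byte 0: (b8 xor 93) xor 61 = 2b xor 61 = 4a
byte 1: (a2 xor 5a) xor 62 = f8 xor 62 = 9a
byte 2: (15 xor 9e) xor 6f = 8b xor 6f = e4
byte 3: (f9 xor 27) xor 72 = de xor 72 = ac
byte 4: (af xor 84) xor 74 = 2b xor 74 = 5f
byte 5: (07 xor f9) xor 20 = fe xor 20 = de
byte 6: (d6 xor be) xor 70 = 68 xor 70 = 18
byte 7: (e6 xor ee) xor 61 = 08 xor 61 = 69
byte 8: (a7 xor c9) xor 63 = 6e xor 63 = 0d
byte 9: (ca xor c5) xor 6b = 0f xor 6b = 64
byte 10: (15 xor 1c) xor 65 = 09 xor 65 = 6c
byte 11: (4f xor f8) xor 74 = b7 xor 74 = c3

[74, 154, 228, 172, 95, 222, 24, 105, 13, 100, 108, 195]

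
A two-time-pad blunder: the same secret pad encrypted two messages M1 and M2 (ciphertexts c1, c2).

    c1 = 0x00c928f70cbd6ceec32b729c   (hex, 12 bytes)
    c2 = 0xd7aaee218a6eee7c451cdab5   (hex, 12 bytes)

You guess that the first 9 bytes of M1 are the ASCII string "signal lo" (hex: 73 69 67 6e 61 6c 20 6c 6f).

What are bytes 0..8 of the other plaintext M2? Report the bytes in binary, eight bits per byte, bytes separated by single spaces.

First, c1 ⊕ c2 = (M1 ⊕ K) ⊕ (M2 ⊕ K) = M1 ⊕ M2, so the key drops out. Then M2 = (M1 ⊕ M2) ⊕ M1 over the first 9 bytes.
byte 0: (00 xor d7) xor 73 = d7 xor 73 = a4
byte 1: (c9 xor aa) xor 69 = 63 xor 69 = 0a
byte 2: (28 xor ee) xor 67 = c6 xor 67 = a1
byte 3: (f7 xor 21) xor 6e = d6 xor 6e = b8
byte 4: (0c xor 8a) xor 61 = 86 xor 61 = e7
byte 5: (bd xor 6e) xor 6c = d3 xor 6c = bf
byte 6: (6c xor ee) xor 20 = 82 xor 20 = a2
byte 7: (ee xor 7c) xor 6c = 92 xor 6c = fe
byte 8: (c3 xor 45) xor 6f = 86 xor 6f = e9

10100100 00001010 10100001 10111000 11100111 10111111 10100010 11111110 11101001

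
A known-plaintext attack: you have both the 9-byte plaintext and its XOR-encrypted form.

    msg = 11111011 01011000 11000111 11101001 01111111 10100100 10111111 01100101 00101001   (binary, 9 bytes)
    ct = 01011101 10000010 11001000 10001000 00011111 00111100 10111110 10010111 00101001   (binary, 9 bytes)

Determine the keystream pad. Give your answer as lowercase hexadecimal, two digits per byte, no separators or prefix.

Since ct = msg ⊕ pad, XORing both sides with msg gives pad = msg ⊕ ct.
fb XOR 5d = a6
58 XOR 82 = da
c7 XOR c8 = 0f
e9 XOR 88 = 61
7f XOR 1f = 60
a4 XOR 3c = 98
bf XOR be = 01
65 XOR 97 = f2
29 XOR 29 = 00

a6da0f61609801f200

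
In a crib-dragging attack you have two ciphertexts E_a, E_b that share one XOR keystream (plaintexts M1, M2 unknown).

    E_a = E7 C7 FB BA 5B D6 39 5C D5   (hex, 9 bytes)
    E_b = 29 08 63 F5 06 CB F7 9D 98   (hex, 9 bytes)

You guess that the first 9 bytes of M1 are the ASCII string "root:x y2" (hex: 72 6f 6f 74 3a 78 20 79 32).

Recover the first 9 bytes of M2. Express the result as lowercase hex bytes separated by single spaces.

bc a0 f7 3b 67 65 ee b8 7f

First, E_a ⊕ E_b = (M1 ⊕ K) ⊕ (M2 ⊕ K) = M1 ⊕ M2, so the key drops out. Then M2 = (M1 ⊕ M2) ⊕ M1 over the first 9 bytes.
byte 0: (e7 XOR 29) XOR 72 = ce XOR 72 = bc
byte 1: (c7 XOR 08) XOR 6f = cf XOR 6f = a0
byte 2: (fb XOR 63) XOR 6f = 98 XOR 6f = f7
byte 3: (ba XOR f5) XOR 74 = 4f XOR 74 = 3b
byte 4: (5b XOR 06) XOR 3a = 5d XOR 3a = 67
byte 5: (d6 XOR cb) XOR 78 = 1d XOR 78 = 65
byte 6: (39 XOR f7) XOR 20 = ce XOR 20 = ee
byte 7: (5c XOR 9d) XOR 79 = c1 XOR 79 = b8
byte 8: (d5 XOR 98) XOR 32 = 4d XOR 32 = 7f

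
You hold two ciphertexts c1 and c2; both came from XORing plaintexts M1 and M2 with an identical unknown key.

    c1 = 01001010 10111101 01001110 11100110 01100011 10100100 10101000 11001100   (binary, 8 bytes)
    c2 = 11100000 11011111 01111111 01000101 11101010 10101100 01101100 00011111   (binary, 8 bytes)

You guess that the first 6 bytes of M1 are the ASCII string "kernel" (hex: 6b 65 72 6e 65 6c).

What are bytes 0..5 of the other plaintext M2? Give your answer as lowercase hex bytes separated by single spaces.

c1 07 43 cd ec 64

First, c1 ⊕ c2 = (M1 ⊕ K) ⊕ (M2 ⊕ K) = M1 ⊕ M2, so the key drops out. Then M2 = (M1 ⊕ M2) ⊕ M1 over the first 6 bytes.
byte 0: (4a XOR e0) XOR 6b = aa XOR 6b = c1
byte 1: (bd XOR df) XOR 65 = 62 XOR 65 = 07
byte 2: (4e XOR 7f) XOR 72 = 31 XOR 72 = 43
byte 3: (e6 XOR 45) XOR 6e = a3 XOR 6e = cd
byte 4: (63 XOR ea) XOR 65 = 89 XOR 65 = ec
byte 5: (a4 XOR ac) XOR 6c = 08 XOR 6c = 64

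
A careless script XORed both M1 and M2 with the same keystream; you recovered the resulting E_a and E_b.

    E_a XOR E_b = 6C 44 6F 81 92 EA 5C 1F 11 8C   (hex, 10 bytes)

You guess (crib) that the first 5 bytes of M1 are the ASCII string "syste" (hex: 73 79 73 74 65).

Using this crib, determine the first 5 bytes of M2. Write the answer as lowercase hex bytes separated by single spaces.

Since E_a ⊕ E_b = M1 ⊕ M2, XORing with the guessed M1 bytes yields the corresponding M2 bytes: M2 = (E_a ⊕ E_b) ⊕ M1.
6c ^ 73 = 1f
44 ^ 79 = 3d
6f ^ 73 = 1c
81 ^ 74 = f5
92 ^ 65 = f7

1f 3d 1c f5 f7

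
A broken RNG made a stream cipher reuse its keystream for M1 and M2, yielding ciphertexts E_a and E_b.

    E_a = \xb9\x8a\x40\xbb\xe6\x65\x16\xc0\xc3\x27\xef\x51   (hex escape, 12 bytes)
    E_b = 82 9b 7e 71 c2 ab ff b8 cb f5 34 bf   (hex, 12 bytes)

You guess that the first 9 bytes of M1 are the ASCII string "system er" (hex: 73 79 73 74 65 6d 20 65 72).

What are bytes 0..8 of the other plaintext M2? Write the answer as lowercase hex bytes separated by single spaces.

First, E_a ⊕ E_b = (M1 ⊕ K) ⊕ (M2 ⊕ K) = M1 ⊕ M2, so the key drops out. Then M2 = (M1 ⊕ M2) ⊕ M1 over the first 9 bytes.
byte 0: (b9 XOR 82) XOR 73 = 3b XOR 73 = 48
byte 1: (8a XOR 9b) XOR 79 = 11 XOR 79 = 68
byte 2: (40 XOR 7e) XOR 73 = 3e XOR 73 = 4d
byte 3: (bb XOR 71) XOR 74 = ca XOR 74 = be
byte 4: (e6 XOR c2) XOR 65 = 24 XOR 65 = 41
byte 5: (65 XOR ab) XOR 6d = ce XOR 6d = a3
byte 6: (16 XOR ff) XOR 20 = e9 XOR 20 = c9
byte 7: (c0 XOR b8) XOR 65 = 78 XOR 65 = 1d
byte 8: (c3 XOR cb) XOR 72 = 08 XOR 72 = 7a

48 68 4d be 41 a3 c9 1d 7a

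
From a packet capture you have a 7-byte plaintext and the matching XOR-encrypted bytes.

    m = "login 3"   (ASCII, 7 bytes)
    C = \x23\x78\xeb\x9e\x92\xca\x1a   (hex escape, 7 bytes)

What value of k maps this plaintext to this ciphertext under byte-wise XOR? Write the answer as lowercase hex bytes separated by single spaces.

Since C = m ⊕ k, XORing both sides with m gives k = m ⊕ C.
byte 0: 6c xor 23 = 4f
byte 1: 6f xor 78 = 17
byte 2: 67 xor eb = 8c
byte 3: 69 xor 9e = f7
byte 4: 6e xor 92 = fc
byte 5: 20 xor ca = ea
byte 6: 33 xor 1a = 29

4f 17 8c f7 fc ea 29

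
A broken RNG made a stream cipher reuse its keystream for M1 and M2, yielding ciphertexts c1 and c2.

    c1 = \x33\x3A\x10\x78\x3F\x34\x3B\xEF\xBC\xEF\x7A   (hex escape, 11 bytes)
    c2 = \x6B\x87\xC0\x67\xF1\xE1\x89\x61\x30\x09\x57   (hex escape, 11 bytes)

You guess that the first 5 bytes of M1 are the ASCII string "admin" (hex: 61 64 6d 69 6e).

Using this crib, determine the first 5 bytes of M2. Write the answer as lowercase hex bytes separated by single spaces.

First, c1 ⊕ c2 = (M1 ⊕ K) ⊕ (M2 ⊕ K) = M1 ⊕ M2, so the key drops out. Then M2 = (M1 ⊕ M2) ⊕ M1 over the first 5 bytes.
byte 0: (33 XOR 6b) XOR 61 = 58 XOR 61 = 39
byte 1: (3a XOR 87) XOR 64 = bd XOR 64 = d9
byte 2: (10 XOR c0) XOR 6d = d0 XOR 6d = bd
byte 3: (78 XOR 67) XOR 69 = 1f XOR 69 = 76
byte 4: (3f XOR f1) XOR 6e = ce XOR 6e = a0

39 d9 bd 76 a0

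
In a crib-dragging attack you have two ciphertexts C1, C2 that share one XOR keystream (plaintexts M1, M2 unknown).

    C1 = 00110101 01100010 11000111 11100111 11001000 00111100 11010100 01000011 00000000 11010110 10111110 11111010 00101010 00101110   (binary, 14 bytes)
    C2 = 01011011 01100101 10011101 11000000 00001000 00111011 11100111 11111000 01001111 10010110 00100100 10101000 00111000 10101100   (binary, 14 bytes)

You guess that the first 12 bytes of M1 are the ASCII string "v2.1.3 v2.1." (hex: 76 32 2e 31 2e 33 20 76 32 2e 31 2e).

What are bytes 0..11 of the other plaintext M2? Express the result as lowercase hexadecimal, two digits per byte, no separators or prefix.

First, C1 ⊕ C2 = (M1 ⊕ K) ⊕ (M2 ⊕ K) = M1 ⊕ M2, so the key drops out. Then M2 = (M1 ⊕ M2) ⊕ M1 over the first 12 bytes.
byte 0: (35 ^ 5b) ^ 76 = 6e ^ 76 = 18
byte 1: (62 ^ 65) ^ 32 = 07 ^ 32 = 35
byte 2: (c7 ^ 9d) ^ 2e = 5a ^ 2e = 74
byte 3: (e7 ^ c0) ^ 31 = 27 ^ 31 = 16
byte 4: (c8 ^ 08) ^ 2e = c0 ^ 2e = ee
byte 5: (3c ^ 3b) ^ 33 = 07 ^ 33 = 34
byte 6: (d4 ^ e7) ^ 20 = 33 ^ 20 = 13
byte 7: (43 ^ f8) ^ 76 = bb ^ 76 = cd
byte 8: (00 ^ 4f) ^ 32 = 4f ^ 32 = 7d
byte 9: (d6 ^ 96) ^ 2e = 40 ^ 2e = 6e
byte 10: (be ^ 24) ^ 31 = 9a ^ 31 = ab
byte 11: (fa ^ a8) ^ 2e = 52 ^ 2e = 7c

18357416ee3413cd7d6eab7c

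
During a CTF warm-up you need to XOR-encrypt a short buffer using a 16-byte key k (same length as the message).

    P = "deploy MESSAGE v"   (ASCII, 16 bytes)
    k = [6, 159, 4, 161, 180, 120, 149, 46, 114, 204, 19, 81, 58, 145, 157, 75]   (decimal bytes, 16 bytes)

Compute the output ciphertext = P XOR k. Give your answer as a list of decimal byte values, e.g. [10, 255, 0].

[98, 250, 116, 205, 219, 1, 181, 99, 55, 159, 64, 16, 125, 212, 189, 61]

XOR is its own inverse, so applying the key byte-wise gives the result directly.
01100100 XOR 00000110 = 01100010
01100101 XOR 10011111 = 11111010
01110000 XOR 00000100 = 01110100
01101100 XOR 10100001 = 11001101
01101111 XOR 10110100 = 11011011
01111001 XOR 01111000 = 00000001
00100000 XOR 10010101 = 10110101
01001101 XOR 00101110 = 01100011
01000101 XOR 01110010 = 00110111
01010011 XOR 11001100 = 10011111
01010011 XOR 00010011 = 01000000
01000001 XOR 01010001 = 00010000
01000111 XOR 00111010 = 01111101
01000101 XOR 10010001 = 11010100
00100000 XOR 10011101 = 10111101
01110110 XOR 01001011 = 00111101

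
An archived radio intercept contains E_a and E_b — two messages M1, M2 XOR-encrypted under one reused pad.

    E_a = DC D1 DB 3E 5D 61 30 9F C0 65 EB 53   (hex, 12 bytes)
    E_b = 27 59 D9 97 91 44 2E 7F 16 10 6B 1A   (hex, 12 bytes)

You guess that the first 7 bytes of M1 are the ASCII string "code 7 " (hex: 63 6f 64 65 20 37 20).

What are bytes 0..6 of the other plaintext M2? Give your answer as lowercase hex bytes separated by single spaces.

First, E_a ⊕ E_b = (M1 ⊕ K) ⊕ (M2 ⊕ K) = M1 ⊕ M2, so the key drops out. Then M2 = (M1 ⊕ M2) ⊕ M1 over the first 7 bytes.
byte 0: (dc XOR 27) XOR 63 = fb XOR 63 = 98
byte 1: (d1 XOR 59) XOR 6f = 88 XOR 6f = e7
byte 2: (db XOR d9) XOR 64 = 02 XOR 64 = 66
byte 3: (3e XOR 97) XOR 65 = a9 XOR 65 = cc
byte 4: (5d XOR 91) XOR 20 = cc XOR 20 = ec
byte 5: (61 XOR 44) XOR 37 = 25 XOR 37 = 12
byte 6: (30 XOR 2e) XOR 20 = 1e XOR 20 = 3e

98 e7 66 cc ec 12 3e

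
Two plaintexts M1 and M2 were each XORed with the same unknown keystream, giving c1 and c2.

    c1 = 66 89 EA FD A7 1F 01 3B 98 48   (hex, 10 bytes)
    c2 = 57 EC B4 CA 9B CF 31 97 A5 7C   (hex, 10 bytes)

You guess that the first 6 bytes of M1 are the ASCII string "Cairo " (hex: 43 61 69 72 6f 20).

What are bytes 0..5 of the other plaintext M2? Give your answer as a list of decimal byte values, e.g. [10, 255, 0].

[114, 4, 55, 69, 83, 240]

First, c1 ⊕ c2 = (M1 ⊕ K) ⊕ (M2 ⊕ K) = M1 ⊕ M2, so the key drops out. Then M2 = (M1 ⊕ M2) ⊕ M1 over the first 6 bytes.
byte 0: (66 ^ 57) ^ 43 = 31 ^ 43 = 72
byte 1: (89 ^ ec) ^ 61 = 65 ^ 61 = 04
byte 2: (ea ^ b4) ^ 69 = 5e ^ 69 = 37
byte 3: (fd ^ ca) ^ 72 = 37 ^ 72 = 45
byte 4: (a7 ^ 9b) ^ 6f = 3c ^ 6f = 53
byte 5: (1f ^ cf) ^ 20 = d0 ^ 20 = f0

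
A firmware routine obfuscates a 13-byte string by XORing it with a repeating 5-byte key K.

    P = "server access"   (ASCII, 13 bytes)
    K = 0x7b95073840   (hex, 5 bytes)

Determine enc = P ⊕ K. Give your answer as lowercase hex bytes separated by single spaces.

The 5-byte key repeats, so the effective keystream is 7b 95 07 38 40 7b 95 07 38 40 7b 95 07.
byte 0: 01110011 xor 01111011 = 00001000
byte 1: 01100101 xor 10010101 = 11110000
byte 2: 01110010 xor 00000111 = 01110101
byte 3: 01110110 xor 00111000 = 01001110
byte 4: 01100101 xor 01000000 = 00100101
byte 5: 01110010 xor 01111011 = 00001001
byte 6: 00100000 xor 10010101 = 10110101
byte 7: 01100001 xor 00000111 = 01100110
byte 8: 01100011 xor 00111000 = 01011011
byte 9: 01100011 xor 01000000 = 00100011
byte 10: 01100101 xor 01111011 = 00011110
byte 11: 01110011 xor 10010101 = 11100110
byte 12: 01110011 xor 00000111 = 01110100

08 f0 75 4e 25 09 b5 66 5b 23 1e e6 74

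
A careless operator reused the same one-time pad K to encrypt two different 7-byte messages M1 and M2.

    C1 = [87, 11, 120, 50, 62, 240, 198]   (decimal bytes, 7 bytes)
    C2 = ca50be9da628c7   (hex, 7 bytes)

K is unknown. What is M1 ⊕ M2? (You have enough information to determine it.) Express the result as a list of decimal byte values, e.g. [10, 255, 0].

[157, 91, 198, 175, 152, 216, 1]

C1 ⊕ C2 = (M1 ⊕ K) ⊕ (M2 ⊕ K) = M1 ⊕ M2 — the shared key cancels under XOR.
byte 0:  87 XOR 202 = 157
byte 1:  11 XOR  80 =  91
byte 2: 120 XOR 190 = 198
byte 3:  50 XOR 157 = 175
byte 4:  62 XOR 166 = 152
byte 5: 240 XOR  40 = 216
byte 6: 198 XOR 199 =   1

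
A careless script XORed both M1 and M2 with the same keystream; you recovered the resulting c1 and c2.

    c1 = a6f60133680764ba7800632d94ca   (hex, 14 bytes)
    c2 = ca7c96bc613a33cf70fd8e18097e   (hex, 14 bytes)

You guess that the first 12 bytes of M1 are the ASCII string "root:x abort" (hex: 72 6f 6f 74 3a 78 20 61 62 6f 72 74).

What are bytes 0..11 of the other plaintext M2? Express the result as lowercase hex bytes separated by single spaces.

1e e5 f8 fb 33 45 77 14 6a 92 9f 41

First, c1 ⊕ c2 = (M1 ⊕ K) ⊕ (M2 ⊕ K) = M1 ⊕ M2, so the key drops out. Then M2 = (M1 ⊕ M2) ⊕ M1 over the first 12 bytes.
byte 0: (a6 ^ ca) ^ 72 = 6c ^ 72 = 1e
byte 1: (f6 ^ 7c) ^ 6f = 8a ^ 6f = e5
byte 2: (01 ^ 96) ^ 6f = 97 ^ 6f = f8
byte 3: (33 ^ bc) ^ 74 = 8f ^ 74 = fb
byte 4: (68 ^ 61) ^ 3a = 09 ^ 3a = 33
byte 5: (07 ^ 3a) ^ 78 = 3d ^ 78 = 45
byte 6: (64 ^ 33) ^ 20 = 57 ^ 20 = 77
byte 7: (ba ^ cf) ^ 61 = 75 ^ 61 = 14
byte 8: (78 ^ 70) ^ 62 = 08 ^ 62 = 6a
byte 9: (00 ^ fd) ^ 6f = fd ^ 6f = 92
byte 10: (63 ^ 8e) ^ 72 = ed ^ 72 = 9f
byte 11: (2d ^ 18) ^ 74 = 35 ^ 74 = 41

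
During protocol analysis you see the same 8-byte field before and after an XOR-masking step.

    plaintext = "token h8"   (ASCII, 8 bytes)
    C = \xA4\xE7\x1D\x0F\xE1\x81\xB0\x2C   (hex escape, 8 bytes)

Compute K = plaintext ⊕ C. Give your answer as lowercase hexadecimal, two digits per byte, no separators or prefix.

d088766a8fa1d814

Since C = plaintext ⊕ K, XORing both sides with plaintext gives K = plaintext ⊕ C.
01110100 ⊕ 10100100 = 11010000
01101111 ⊕ 11100111 = 10001000
01101011 ⊕ 00011101 = 01110110
01100101 ⊕ 00001111 = 01101010
01101110 ⊕ 11100001 = 10001111
00100000 ⊕ 10000001 = 10100001
01101000 ⊕ 10110000 = 11011000
00111000 ⊕ 00101100 = 00010100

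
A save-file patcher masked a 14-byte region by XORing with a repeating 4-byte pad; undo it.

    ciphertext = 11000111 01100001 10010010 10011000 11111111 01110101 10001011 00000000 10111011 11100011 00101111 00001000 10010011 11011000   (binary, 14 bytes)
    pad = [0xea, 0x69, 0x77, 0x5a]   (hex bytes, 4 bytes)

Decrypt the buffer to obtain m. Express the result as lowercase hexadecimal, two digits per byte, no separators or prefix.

The 4-byte key repeats, so the effective keystream is ea 69 77 5a ea 69 77 5a ea 69 77 5a ea 69.
byte 0: c7 ^ ea = 2d
byte 1: 61 ^ 69 = 08
byte 2: 92 ^ 77 = e5
byte 3: 98 ^ 5a = c2
byte 4: ff ^ ea = 15
byte 5: 75 ^ 69 = 1c
byte 6: 8b ^ 77 = fc
byte 7: 00 ^ 5a = 5a
byte 8: bb ^ ea = 51
byte 9: e3 ^ 69 = 8a
byte 10: 2f ^ 77 = 58
byte 11: 08 ^ 5a = 52
byte 12: 93 ^ ea = 79
byte 13: d8 ^ 69 = b1

2d08e5c2151cfc5a518a585279b1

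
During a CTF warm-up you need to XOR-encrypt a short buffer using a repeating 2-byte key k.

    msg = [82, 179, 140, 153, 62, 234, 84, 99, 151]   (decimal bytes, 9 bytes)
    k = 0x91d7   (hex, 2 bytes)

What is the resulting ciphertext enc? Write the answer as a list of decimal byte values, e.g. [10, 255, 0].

The 2-byte key repeats, so the effective keystream is 91 d7 91 d7 91 d7 91 d7 91.
byte 0:  82 XOR 145 = 195
byte 1: 179 XOR 215 = 100
byte 2: 140 XOR 145 =  29
byte 3: 153 XOR 215 =  78
byte 4:  62 XOR 145 = 175
byte 5: 234 XOR 215 =  61
byte 6:  84 XOR 145 = 197
byte 7:  99 XOR 215 = 180
byte 8: 151 XOR 145 =   6

[195, 100, 29, 78, 175, 61, 197, 180, 6]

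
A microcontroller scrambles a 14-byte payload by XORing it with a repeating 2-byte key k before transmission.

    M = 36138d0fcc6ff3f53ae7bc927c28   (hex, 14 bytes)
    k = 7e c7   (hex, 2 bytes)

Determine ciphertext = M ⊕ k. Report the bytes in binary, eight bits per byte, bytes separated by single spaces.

The 2-byte key repeats, so the effective keystream is 7e c7 7e c7 7e c7 7e c7 7e c7 7e c7 7e c7.
byte 0: 00110110 XOR 01111110 = 01001000
byte 1: 00010011 XOR 11000111 = 11010100
byte 2: 10001101 XOR 01111110 = 11110011
byte 3: 00001111 XOR 11000111 = 11001000
byte 4: 11001100 XOR 01111110 = 10110010
byte 5: 01101111 XOR 11000111 = 10101000
byte 6: 11110011 XOR 01111110 = 10001101
byte 7: 11110101 XOR 11000111 = 00110010
byte 8: 00111010 XOR 01111110 = 01000100
byte 9: 11100111 XOR 11000111 = 00100000
byte 10: 10111100 XOR 01111110 = 11000010
byte 11: 10010010 XOR 11000111 = 01010101
byte 12: 01111100 XOR 01111110 = 00000010
byte 13: 00101000 XOR 11000111 = 11101111

01001000 11010100 11110011 11001000 10110010 10101000 10001101 00110010 01000100 00100000 11000010 01010101 00000010 11101111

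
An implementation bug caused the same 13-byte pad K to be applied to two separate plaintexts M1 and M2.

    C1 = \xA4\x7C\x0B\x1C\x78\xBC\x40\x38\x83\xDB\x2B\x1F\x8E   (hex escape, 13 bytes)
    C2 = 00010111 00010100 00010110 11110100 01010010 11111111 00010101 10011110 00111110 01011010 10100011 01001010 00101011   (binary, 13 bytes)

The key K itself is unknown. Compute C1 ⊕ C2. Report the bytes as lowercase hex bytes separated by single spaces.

b3 68 1d e8 2a 43 55 a6 bd 81 88 55 a5

C1 ⊕ C2 = (M1 ⊕ K) ⊕ (M2 ⊕ K) = M1 ⊕ M2 — the shared key cancels under XOR.
164 xor  23 = 179
124 xor  20 = 104
 11 xor  22 =  29
 28 xor 244 = 232
120 xor  82 =  42
188 xor 255 =  67
 64 xor  21 =  85
 56 xor 158 = 166
131 xor  62 = 189
219 xor  90 = 129
 43 xor 163 = 136
 31 xor  74 =  85
142 xor  43 = 165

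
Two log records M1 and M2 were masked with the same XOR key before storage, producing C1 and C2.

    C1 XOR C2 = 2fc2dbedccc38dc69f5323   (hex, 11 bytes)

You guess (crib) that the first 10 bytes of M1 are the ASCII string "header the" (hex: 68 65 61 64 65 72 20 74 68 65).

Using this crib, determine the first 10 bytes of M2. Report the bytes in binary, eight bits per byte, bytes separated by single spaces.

01000111 10100111 10111010 10001001 10101001 10110001 10101101 10110010 11110111 00110110

Since C1 ⊕ C2 = M1 ⊕ M2, XORing with the guessed M1 bytes yields the corresponding M2 bytes: M2 = (C1 ⊕ C2) ⊕ M1.
byte 0: 00101111 ⊕ 01101000 = 01000111
byte 1: 11000010 ⊕ 01100101 = 10100111
byte 2: 11011011 ⊕ 01100001 = 10111010
byte 3: 11101101 ⊕ 01100100 = 10001001
byte 4: 11001100 ⊕ 01100101 = 10101001
byte 5: 11000011 ⊕ 01110010 = 10110001
byte 6: 10001101 ⊕ 00100000 = 10101101
byte 7: 11000110 ⊕ 01110100 = 10110010
byte 8: 10011111 ⊕ 01101000 = 11110111
byte 9: 01010011 ⊕ 01100101 = 00110110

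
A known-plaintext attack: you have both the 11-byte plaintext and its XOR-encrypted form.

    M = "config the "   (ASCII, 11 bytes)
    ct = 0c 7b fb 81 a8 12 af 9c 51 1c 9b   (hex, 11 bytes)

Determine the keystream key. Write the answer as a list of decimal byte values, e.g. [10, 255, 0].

[111, 20, 149, 231, 193, 117, 143, 232, 57, 121, 187]

Since ct = M ⊕ key, XORing both sides with M gives key = M ⊕ ct.
63 xor 0c = 6f
6f xor 7b = 14
6e xor fb = 95
66 xor 81 = e7
69 xor a8 = c1
67 xor 12 = 75
20 xor af = 8f
74 xor 9c = e8
68 xor 51 = 39
65 xor 1c = 79
20 xor 9b = bb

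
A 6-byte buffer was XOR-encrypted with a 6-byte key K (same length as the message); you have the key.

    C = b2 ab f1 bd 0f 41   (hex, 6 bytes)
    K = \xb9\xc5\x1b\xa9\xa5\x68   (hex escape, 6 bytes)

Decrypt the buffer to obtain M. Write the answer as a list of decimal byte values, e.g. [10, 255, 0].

10110010 ^ 10111001 = 00001011
10101011 ^ 11000101 = 01101110
11110001 ^ 00011011 = 11101010
10111101 ^ 10101001 = 00010100
00001111 ^ 10100101 = 10101010
01000001 ^ 01101000 = 00101001

[11, 110, 234, 20, 170, 41]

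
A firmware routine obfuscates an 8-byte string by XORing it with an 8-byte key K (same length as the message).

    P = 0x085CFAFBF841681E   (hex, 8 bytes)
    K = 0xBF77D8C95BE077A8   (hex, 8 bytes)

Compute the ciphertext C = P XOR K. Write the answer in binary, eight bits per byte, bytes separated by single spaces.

XOR is its own inverse, so applying the key byte-wise gives the result directly.
08 xor bf = b7
5c xor 77 = 2b
fa xor d8 = 22
fb xor c9 = 32
f8 xor 5b = a3
41 xor e0 = a1
68 xor 77 = 1f
1e xor a8 = b6

10110111 00101011 00100010 00110010 10100011 10100001 00011111 10110110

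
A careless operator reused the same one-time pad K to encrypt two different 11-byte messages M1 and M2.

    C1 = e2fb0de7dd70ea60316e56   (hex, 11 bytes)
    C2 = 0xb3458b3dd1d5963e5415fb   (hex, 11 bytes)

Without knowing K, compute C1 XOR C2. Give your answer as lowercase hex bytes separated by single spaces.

C1 ⊕ C2 = (M1 ⊕ K) ⊕ (M2 ⊕ K) = M1 ⊕ M2 — the shared key cancels under XOR.
226 ⊕ 179 =  81
251 ⊕  69 = 190
 13 ⊕ 139 = 134
231 ⊕  61 = 218
221 ⊕ 209 =  12
112 ⊕ 213 = 165
234 ⊕ 150 = 124
 96 ⊕  62 =  94
 49 ⊕  84 = 101
110 ⊕  21 = 123
 86 ⊕ 251 = 173

51 be 86 da 0c a5 7c 5e 65 7b ad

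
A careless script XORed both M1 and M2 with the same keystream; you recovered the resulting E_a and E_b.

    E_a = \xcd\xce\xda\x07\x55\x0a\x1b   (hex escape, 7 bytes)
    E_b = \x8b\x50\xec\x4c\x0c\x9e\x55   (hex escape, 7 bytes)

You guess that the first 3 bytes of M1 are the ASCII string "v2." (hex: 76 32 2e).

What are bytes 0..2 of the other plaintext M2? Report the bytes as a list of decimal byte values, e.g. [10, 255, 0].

First, E_a ⊕ E_b = (M1 ⊕ K) ⊕ (M2 ⊕ K) = M1 ⊕ M2, so the key drops out. Then M2 = (M1 ⊕ M2) ⊕ M1 over the first 3 bytes.
byte 0: (cd XOR 8b) XOR 76 = 46 XOR 76 = 30
byte 1: (ce XOR 50) XOR 32 = 9e XOR 32 = ac
byte 2: (da XOR ec) XOR 2e = 36 XOR 2e = 18

[48, 172, 24]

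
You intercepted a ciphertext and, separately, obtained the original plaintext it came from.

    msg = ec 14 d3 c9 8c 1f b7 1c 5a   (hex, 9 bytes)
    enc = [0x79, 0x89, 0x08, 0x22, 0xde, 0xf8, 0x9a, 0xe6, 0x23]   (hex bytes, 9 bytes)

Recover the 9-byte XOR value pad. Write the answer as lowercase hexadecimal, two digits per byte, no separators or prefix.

Since enc = msg ⊕ pad, XORing both sides with msg gives pad = msg ⊕ enc.
byte 0: ec ^ 79 = 95
byte 1: 14 ^ 89 = 9d
byte 2: d3 ^ 08 = db
byte 3: c9 ^ 22 = eb
byte 4: 8c ^ de = 52
byte 5: 1f ^ f8 = e7
byte 6: b7 ^ 9a = 2d
byte 7: 1c ^ e6 = fa
byte 8: 5a ^ 23 = 79

959ddbeb52e72dfa79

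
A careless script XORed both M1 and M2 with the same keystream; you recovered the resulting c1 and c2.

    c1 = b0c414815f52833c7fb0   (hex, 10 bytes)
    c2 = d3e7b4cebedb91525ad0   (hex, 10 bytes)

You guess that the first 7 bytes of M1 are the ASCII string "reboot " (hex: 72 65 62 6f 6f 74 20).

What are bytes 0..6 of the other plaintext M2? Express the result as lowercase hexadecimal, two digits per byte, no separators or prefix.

First, c1 ⊕ c2 = (M1 ⊕ K) ⊕ (M2 ⊕ K) = M1 ⊕ M2, so the key drops out. Then M2 = (M1 ⊕ M2) ⊕ M1 over the first 7 bytes.
byte 0: (b0 XOR d3) XOR 72 = 63 XOR 72 = 11
byte 1: (c4 XOR e7) XOR 65 = 23 XOR 65 = 46
byte 2: (14 XOR b4) XOR 62 = a0 XOR 62 = c2
byte 3: (81 XOR ce) XOR 6f = 4f XOR 6f = 20
byte 4: (5f XOR be) XOR 6f = e1 XOR 6f = 8e
byte 5: (52 XOR db) XOR 74 = 89 XOR 74 = fd
byte 6: (83 XOR 91) XOR 20 = 12 XOR 20 = 32

1146c2208efd32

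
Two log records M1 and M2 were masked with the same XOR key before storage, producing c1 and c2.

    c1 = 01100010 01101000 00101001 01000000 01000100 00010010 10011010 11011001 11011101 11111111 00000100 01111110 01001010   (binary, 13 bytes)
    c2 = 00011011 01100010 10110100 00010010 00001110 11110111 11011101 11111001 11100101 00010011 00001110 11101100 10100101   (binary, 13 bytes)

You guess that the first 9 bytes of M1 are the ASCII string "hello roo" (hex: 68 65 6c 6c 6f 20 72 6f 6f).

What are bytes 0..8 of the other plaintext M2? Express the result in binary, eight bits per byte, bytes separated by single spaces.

First, c1 ⊕ c2 = (M1 ⊕ K) ⊕ (M2 ⊕ K) = M1 ⊕ M2, so the key drops out. Then M2 = (M1 ⊕ M2) ⊕ M1 over the first 9 bytes.
byte 0: (62 ^ 1b) ^ 68 = 79 ^ 68 = 11
byte 1: (68 ^ 62) ^ 65 = 0a ^ 65 = 6f
byte 2: (29 ^ b4) ^ 6c = 9d ^ 6c = f1
byte 3: (40 ^ 12) ^ 6c = 52 ^ 6c = 3e
byte 4: (44 ^ 0e) ^ 6f = 4a ^ 6f = 25
byte 5: (12 ^ f7) ^ 20 = e5 ^ 20 = c5
byte 6: (9a ^ dd) ^ 72 = 47 ^ 72 = 35
byte 7: (d9 ^ f9) ^ 6f = 20 ^ 6f = 4f
byte 8: (dd ^ e5) ^ 6f = 38 ^ 6f = 57

00010001 01101111 11110001 00111110 00100101 11000101 00110101 01001111 01010111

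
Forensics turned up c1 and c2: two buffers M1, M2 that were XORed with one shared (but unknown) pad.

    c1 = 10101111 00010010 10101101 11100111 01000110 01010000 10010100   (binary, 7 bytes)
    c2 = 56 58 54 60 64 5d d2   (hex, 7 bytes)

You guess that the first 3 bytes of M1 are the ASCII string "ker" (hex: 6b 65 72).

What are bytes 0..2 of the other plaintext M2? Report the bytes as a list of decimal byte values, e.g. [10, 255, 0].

First, c1 ⊕ c2 = (M1 ⊕ K) ⊕ (M2 ⊕ K) = M1 ⊕ M2, so the key drops out. Then M2 = (M1 ⊕ M2) ⊕ M1 over the first 3 bytes.
byte 0: (af XOR 56) XOR 6b = f9 XOR 6b = 92
byte 1: (12 XOR 58) XOR 65 = 4a XOR 65 = 2f
byte 2: (ad XOR 54) XOR 72 = f9 XOR 72 = 8b

[146, 47, 139]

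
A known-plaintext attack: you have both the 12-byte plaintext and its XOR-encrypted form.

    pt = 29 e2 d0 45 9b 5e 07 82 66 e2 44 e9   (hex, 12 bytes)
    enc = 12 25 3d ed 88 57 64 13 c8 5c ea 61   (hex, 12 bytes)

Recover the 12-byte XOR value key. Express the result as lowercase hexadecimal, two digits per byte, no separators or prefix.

3bc7eda813096391aebeae88

Since enc = pt ⊕ key, XORing both sides with pt gives key = pt ⊕ enc.
byte 0:  41 XOR  18 =  59
byte 1: 226 XOR  37 = 199
byte 2: 208 XOR  61 = 237
byte 3:  69 XOR 237 = 168
byte 4: 155 XOR 136 =  19
byte 5:  94 XOR  87 =   9
byte 6:   7 XOR 100 =  99
byte 7: 130 XOR  19 = 145
byte 8: 102 XOR 200 = 174
byte 9: 226 XOR  92 = 190
byte 10:  68 XOR 234 = 174
byte 11: 233 XOR  97 = 136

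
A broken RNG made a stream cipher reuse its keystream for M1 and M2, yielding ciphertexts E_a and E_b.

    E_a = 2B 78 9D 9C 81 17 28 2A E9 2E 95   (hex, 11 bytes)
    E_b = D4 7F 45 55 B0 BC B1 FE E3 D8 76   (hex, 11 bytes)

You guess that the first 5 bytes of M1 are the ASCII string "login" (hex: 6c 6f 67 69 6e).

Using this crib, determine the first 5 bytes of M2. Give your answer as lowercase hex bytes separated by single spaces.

First, E_a ⊕ E_b = (M1 ⊕ K) ⊕ (M2 ⊕ K) = M1 ⊕ M2, so the key drops out. Then M2 = (M1 ⊕ M2) ⊕ M1 over the first 5 bytes.
byte 0: (2b XOR d4) XOR 6c = ff XOR 6c = 93
byte 1: (78 XOR 7f) XOR 6f = 07 XOR 6f = 68
byte 2: (9d XOR 45) XOR 67 = d8 XOR 67 = bf
byte 3: (9c XOR 55) XOR 69 = c9 XOR 69 = a0
byte 4: (81 XOR b0) XOR 6e = 31 XOR 6e = 5f

93 68 bf a0 5f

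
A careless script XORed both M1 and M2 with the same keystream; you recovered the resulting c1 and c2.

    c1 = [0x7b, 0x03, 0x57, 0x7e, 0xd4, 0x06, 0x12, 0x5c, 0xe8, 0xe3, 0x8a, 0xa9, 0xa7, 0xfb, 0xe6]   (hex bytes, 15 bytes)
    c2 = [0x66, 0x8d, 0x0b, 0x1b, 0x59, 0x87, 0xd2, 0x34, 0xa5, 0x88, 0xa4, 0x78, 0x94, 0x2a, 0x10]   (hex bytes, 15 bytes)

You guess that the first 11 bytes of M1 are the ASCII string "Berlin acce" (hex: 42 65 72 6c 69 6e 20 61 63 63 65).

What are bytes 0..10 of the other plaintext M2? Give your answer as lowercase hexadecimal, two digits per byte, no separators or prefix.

5feb2e09e4efe0092e084b

First, c1 ⊕ c2 = (M1 ⊕ K) ⊕ (M2 ⊕ K) = M1 ⊕ M2, so the key drops out. Then M2 = (M1 ⊕ M2) ⊕ M1 over the first 11 bytes.
byte 0: (7b ⊕ 66) ⊕ 42 = 1d ⊕ 42 = 5f
byte 1: (03 ⊕ 8d) ⊕ 65 = 8e ⊕ 65 = eb
byte 2: (57 ⊕ 0b) ⊕ 72 = 5c ⊕ 72 = 2e
byte 3: (7e ⊕ 1b) ⊕ 6c = 65 ⊕ 6c = 09
byte 4: (d4 ⊕ 59) ⊕ 69 = 8d ⊕ 69 = e4
byte 5: (06 ⊕ 87) ⊕ 6e = 81 ⊕ 6e = ef
byte 6: (12 ⊕ d2) ⊕ 20 = c0 ⊕ 20 = e0
byte 7: (5c ⊕ 34) ⊕ 61 = 68 ⊕ 61 = 09
byte 8: (e8 ⊕ a5) ⊕ 63 = 4d ⊕ 63 = 2e
byte 9: (e3 ⊕ 88) ⊕ 63 = 6b ⊕ 63 = 08
byte 10: (8a ⊕ a4) ⊕ 65 = 2e ⊕ 65 = 4b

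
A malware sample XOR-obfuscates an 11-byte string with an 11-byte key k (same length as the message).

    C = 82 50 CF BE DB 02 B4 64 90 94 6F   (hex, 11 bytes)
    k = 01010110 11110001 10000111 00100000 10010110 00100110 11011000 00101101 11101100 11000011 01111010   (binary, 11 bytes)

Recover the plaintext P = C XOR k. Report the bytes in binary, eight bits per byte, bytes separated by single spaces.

82 xor 56 = d4
50 xor f1 = a1
cf xor 87 = 48
be xor 20 = 9e
db xor 96 = 4d
02 xor 26 = 24
b4 xor d8 = 6c
64 xor 2d = 49
90 xor ec = 7c
94 xor c3 = 57
6f xor 7a = 15

11010100 10100001 01001000 10011110 01001101 00100100 01101100 01001001 01111100 01010111 00010101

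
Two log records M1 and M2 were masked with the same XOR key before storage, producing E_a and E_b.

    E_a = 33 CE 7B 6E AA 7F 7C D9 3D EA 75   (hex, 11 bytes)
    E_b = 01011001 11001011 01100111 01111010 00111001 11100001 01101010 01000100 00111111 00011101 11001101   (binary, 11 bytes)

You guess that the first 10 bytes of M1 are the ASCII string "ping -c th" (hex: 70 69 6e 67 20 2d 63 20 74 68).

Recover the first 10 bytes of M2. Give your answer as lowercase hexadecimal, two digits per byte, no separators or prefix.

1a6c7273b3b375bd769f

First, E_a ⊕ E_b = (M1 ⊕ K) ⊕ (M2 ⊕ K) = M1 ⊕ M2, so the key drops out. Then M2 = (M1 ⊕ M2) ⊕ M1 over the first 10 bytes.
byte 0: (33 XOR 59) XOR 70 = 6a XOR 70 = 1a
byte 1: (ce XOR cb) XOR 69 = 05 XOR 69 = 6c
byte 2: (7b XOR 67) XOR 6e = 1c XOR 6e = 72
byte 3: (6e XOR 7a) XOR 67 = 14 XOR 67 = 73
byte 4: (aa XOR 39) XOR 20 = 93 XOR 20 = b3
byte 5: (7f XOR e1) XOR 2d = 9e XOR 2d = b3
byte 6: (7c XOR 6a) XOR 63 = 16 XOR 63 = 75
byte 7: (d9 XOR 44) XOR 20 = 9d XOR 20 = bd
byte 8: (3d XOR 3f) XOR 74 = 02 XOR 74 = 76
byte 9: (ea XOR 1d) XOR 68 = f7 XOR 68 = 9f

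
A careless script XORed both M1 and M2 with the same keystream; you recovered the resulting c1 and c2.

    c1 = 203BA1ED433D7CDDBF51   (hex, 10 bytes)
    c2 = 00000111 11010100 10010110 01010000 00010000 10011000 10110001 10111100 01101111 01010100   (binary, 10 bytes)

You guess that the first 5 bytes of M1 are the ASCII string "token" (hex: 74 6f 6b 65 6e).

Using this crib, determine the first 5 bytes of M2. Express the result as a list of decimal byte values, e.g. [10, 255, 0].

[83, 128, 92, 216, 61]

First, c1 ⊕ c2 = (M1 ⊕ K) ⊕ (M2 ⊕ K) = M1 ⊕ M2, so the key drops out. Then M2 = (M1 ⊕ M2) ⊕ M1 over the first 5 bytes.
byte 0: (20 xor 07) xor 74 = 27 xor 74 = 53
byte 1: (3b xor d4) xor 6f = ef xor 6f = 80
byte 2: (a1 xor 96) xor 6b = 37 xor 6b = 5c
byte 3: (ed xor 50) xor 65 = bd xor 65 = d8
byte 4: (43 xor 10) xor 6e = 53 xor 6e = 3d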